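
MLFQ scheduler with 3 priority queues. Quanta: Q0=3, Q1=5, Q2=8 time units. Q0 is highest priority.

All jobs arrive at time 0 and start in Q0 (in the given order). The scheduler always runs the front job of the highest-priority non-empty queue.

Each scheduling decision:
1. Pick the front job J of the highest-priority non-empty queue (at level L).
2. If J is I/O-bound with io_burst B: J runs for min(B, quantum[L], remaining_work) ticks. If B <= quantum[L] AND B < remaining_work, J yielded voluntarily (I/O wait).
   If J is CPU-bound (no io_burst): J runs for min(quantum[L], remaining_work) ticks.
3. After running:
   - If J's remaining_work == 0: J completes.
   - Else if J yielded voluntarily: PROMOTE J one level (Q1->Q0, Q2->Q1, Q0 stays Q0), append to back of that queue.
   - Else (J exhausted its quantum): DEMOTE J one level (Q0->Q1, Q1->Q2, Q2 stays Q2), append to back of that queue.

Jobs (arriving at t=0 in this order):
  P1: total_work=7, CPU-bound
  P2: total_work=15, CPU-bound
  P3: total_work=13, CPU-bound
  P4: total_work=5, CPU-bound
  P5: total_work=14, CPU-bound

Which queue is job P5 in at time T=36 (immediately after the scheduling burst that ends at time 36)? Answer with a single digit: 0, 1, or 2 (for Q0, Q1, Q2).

t=0-3: P1@Q0 runs 3, rem=4, quantum used, demote→Q1. Q0=[P2,P3,P4,P5] Q1=[P1] Q2=[]
t=3-6: P2@Q0 runs 3, rem=12, quantum used, demote→Q1. Q0=[P3,P4,P5] Q1=[P1,P2] Q2=[]
t=6-9: P3@Q0 runs 3, rem=10, quantum used, demote→Q1. Q0=[P4,P5] Q1=[P1,P2,P3] Q2=[]
t=9-12: P4@Q0 runs 3, rem=2, quantum used, demote→Q1. Q0=[P5] Q1=[P1,P2,P3,P4] Q2=[]
t=12-15: P5@Q0 runs 3, rem=11, quantum used, demote→Q1. Q0=[] Q1=[P1,P2,P3,P4,P5] Q2=[]
t=15-19: P1@Q1 runs 4, rem=0, completes. Q0=[] Q1=[P2,P3,P4,P5] Q2=[]
t=19-24: P2@Q1 runs 5, rem=7, quantum used, demote→Q2. Q0=[] Q1=[P3,P4,P5] Q2=[P2]
t=24-29: P3@Q1 runs 5, rem=5, quantum used, demote→Q2. Q0=[] Q1=[P4,P5] Q2=[P2,P3]
t=29-31: P4@Q1 runs 2, rem=0, completes. Q0=[] Q1=[P5] Q2=[P2,P3]
t=31-36: P5@Q1 runs 5, rem=6, quantum used, demote→Q2. Q0=[] Q1=[] Q2=[P2,P3,P5]
t=36-43: P2@Q2 runs 7, rem=0, completes. Q0=[] Q1=[] Q2=[P3,P5]
t=43-48: P3@Q2 runs 5, rem=0, completes. Q0=[] Q1=[] Q2=[P5]
t=48-54: P5@Q2 runs 6, rem=0, completes. Q0=[] Q1=[] Q2=[]

Answer: 2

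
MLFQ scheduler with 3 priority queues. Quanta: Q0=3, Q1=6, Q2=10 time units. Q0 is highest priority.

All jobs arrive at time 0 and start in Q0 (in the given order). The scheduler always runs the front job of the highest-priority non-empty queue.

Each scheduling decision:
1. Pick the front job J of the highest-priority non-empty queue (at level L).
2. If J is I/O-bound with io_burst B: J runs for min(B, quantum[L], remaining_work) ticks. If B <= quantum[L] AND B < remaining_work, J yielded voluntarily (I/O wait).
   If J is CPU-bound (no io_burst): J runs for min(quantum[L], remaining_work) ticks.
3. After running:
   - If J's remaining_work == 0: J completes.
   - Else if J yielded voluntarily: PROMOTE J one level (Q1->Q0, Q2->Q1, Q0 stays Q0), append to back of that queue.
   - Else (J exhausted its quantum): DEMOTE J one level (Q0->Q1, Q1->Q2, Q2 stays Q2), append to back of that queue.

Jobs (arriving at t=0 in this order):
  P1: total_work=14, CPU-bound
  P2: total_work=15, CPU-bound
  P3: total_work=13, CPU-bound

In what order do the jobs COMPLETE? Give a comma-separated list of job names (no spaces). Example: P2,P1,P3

t=0-3: P1@Q0 runs 3, rem=11, quantum used, demote→Q1. Q0=[P2,P3] Q1=[P1] Q2=[]
t=3-6: P2@Q0 runs 3, rem=12, quantum used, demote→Q1. Q0=[P3] Q1=[P1,P2] Q2=[]
t=6-9: P3@Q0 runs 3, rem=10, quantum used, demote→Q1. Q0=[] Q1=[P1,P2,P3] Q2=[]
t=9-15: P1@Q1 runs 6, rem=5, quantum used, demote→Q2. Q0=[] Q1=[P2,P3] Q2=[P1]
t=15-21: P2@Q1 runs 6, rem=6, quantum used, demote→Q2. Q0=[] Q1=[P3] Q2=[P1,P2]
t=21-27: P3@Q1 runs 6, rem=4, quantum used, demote→Q2. Q0=[] Q1=[] Q2=[P1,P2,P3]
t=27-32: P1@Q2 runs 5, rem=0, completes. Q0=[] Q1=[] Q2=[P2,P3]
t=32-38: P2@Q2 runs 6, rem=0, completes. Q0=[] Q1=[] Q2=[P3]
t=38-42: P3@Q2 runs 4, rem=0, completes. Q0=[] Q1=[] Q2=[]

Answer: P1,P2,P3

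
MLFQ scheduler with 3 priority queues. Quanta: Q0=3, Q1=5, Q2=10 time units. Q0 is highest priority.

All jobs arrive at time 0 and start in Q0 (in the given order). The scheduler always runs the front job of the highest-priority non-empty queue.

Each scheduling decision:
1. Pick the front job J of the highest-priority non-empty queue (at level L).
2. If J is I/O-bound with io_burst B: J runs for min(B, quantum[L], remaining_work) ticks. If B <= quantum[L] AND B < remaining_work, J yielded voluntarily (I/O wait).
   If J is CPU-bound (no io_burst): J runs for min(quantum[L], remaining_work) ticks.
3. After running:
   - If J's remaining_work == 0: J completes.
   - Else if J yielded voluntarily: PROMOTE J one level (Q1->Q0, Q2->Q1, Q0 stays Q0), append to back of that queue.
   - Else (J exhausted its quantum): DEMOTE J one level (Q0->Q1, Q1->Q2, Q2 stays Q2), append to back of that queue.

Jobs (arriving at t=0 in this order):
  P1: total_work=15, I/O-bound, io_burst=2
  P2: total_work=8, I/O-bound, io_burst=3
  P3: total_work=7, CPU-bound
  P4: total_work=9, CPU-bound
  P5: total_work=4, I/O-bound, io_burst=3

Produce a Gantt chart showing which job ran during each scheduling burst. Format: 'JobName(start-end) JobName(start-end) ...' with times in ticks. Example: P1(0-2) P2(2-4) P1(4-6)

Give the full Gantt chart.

Answer: P1(0-2) P2(2-5) P3(5-8) P4(8-11) P5(11-14) P1(14-16) P2(16-19) P5(19-20) P1(20-22) P2(22-24) P1(24-26) P1(26-28) P1(28-30) P1(30-32) P1(32-33) P3(33-37) P4(37-42) P4(42-43)

Derivation:
t=0-2: P1@Q0 runs 2, rem=13, I/O yield, promote→Q0. Q0=[P2,P3,P4,P5,P1] Q1=[] Q2=[]
t=2-5: P2@Q0 runs 3, rem=5, I/O yield, promote→Q0. Q0=[P3,P4,P5,P1,P2] Q1=[] Q2=[]
t=5-8: P3@Q0 runs 3, rem=4, quantum used, demote→Q1. Q0=[P4,P5,P1,P2] Q1=[P3] Q2=[]
t=8-11: P4@Q0 runs 3, rem=6, quantum used, demote→Q1. Q0=[P5,P1,P2] Q1=[P3,P4] Q2=[]
t=11-14: P5@Q0 runs 3, rem=1, I/O yield, promote→Q0. Q0=[P1,P2,P5] Q1=[P3,P4] Q2=[]
t=14-16: P1@Q0 runs 2, rem=11, I/O yield, promote→Q0. Q0=[P2,P5,P1] Q1=[P3,P4] Q2=[]
t=16-19: P2@Q0 runs 3, rem=2, I/O yield, promote→Q0. Q0=[P5,P1,P2] Q1=[P3,P4] Q2=[]
t=19-20: P5@Q0 runs 1, rem=0, completes. Q0=[P1,P2] Q1=[P3,P4] Q2=[]
t=20-22: P1@Q0 runs 2, rem=9, I/O yield, promote→Q0. Q0=[P2,P1] Q1=[P3,P4] Q2=[]
t=22-24: P2@Q0 runs 2, rem=0, completes. Q0=[P1] Q1=[P3,P4] Q2=[]
t=24-26: P1@Q0 runs 2, rem=7, I/O yield, promote→Q0. Q0=[P1] Q1=[P3,P4] Q2=[]
t=26-28: P1@Q0 runs 2, rem=5, I/O yield, promote→Q0. Q0=[P1] Q1=[P3,P4] Q2=[]
t=28-30: P1@Q0 runs 2, rem=3, I/O yield, promote→Q0. Q0=[P1] Q1=[P3,P4] Q2=[]
t=30-32: P1@Q0 runs 2, rem=1, I/O yield, promote→Q0. Q0=[P1] Q1=[P3,P4] Q2=[]
t=32-33: P1@Q0 runs 1, rem=0, completes. Q0=[] Q1=[P3,P4] Q2=[]
t=33-37: P3@Q1 runs 4, rem=0, completes. Q0=[] Q1=[P4] Q2=[]
t=37-42: P4@Q1 runs 5, rem=1, quantum used, demote→Q2. Q0=[] Q1=[] Q2=[P4]
t=42-43: P4@Q2 runs 1, rem=0, completes. Q0=[] Q1=[] Q2=[]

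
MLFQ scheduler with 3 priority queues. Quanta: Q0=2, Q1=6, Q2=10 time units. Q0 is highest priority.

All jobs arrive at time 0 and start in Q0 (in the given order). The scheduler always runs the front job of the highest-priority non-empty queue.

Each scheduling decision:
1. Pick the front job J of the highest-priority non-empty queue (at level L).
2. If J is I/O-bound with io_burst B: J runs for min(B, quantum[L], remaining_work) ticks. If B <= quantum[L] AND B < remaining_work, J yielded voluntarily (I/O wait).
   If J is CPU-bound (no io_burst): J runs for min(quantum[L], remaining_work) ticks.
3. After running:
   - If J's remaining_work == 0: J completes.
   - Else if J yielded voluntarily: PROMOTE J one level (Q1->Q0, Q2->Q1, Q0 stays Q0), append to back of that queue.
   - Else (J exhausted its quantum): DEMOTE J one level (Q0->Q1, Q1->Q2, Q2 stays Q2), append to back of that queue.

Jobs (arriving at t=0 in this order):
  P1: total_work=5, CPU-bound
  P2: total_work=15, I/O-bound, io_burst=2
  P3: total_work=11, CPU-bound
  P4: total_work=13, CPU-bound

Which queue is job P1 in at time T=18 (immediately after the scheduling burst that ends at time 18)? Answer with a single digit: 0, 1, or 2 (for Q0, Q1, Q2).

Answer: 1

Derivation:
t=0-2: P1@Q0 runs 2, rem=3, quantum used, demote→Q1. Q0=[P2,P3,P4] Q1=[P1] Q2=[]
t=2-4: P2@Q0 runs 2, rem=13, I/O yield, promote→Q0. Q0=[P3,P4,P2] Q1=[P1] Q2=[]
t=4-6: P3@Q0 runs 2, rem=9, quantum used, demote→Q1. Q0=[P4,P2] Q1=[P1,P3] Q2=[]
t=6-8: P4@Q0 runs 2, rem=11, quantum used, demote→Q1. Q0=[P2] Q1=[P1,P3,P4] Q2=[]
t=8-10: P2@Q0 runs 2, rem=11, I/O yield, promote→Q0. Q0=[P2] Q1=[P1,P3,P4] Q2=[]
t=10-12: P2@Q0 runs 2, rem=9, I/O yield, promote→Q0. Q0=[P2] Q1=[P1,P3,P4] Q2=[]
t=12-14: P2@Q0 runs 2, rem=7, I/O yield, promote→Q0. Q0=[P2] Q1=[P1,P3,P4] Q2=[]
t=14-16: P2@Q0 runs 2, rem=5, I/O yield, promote→Q0. Q0=[P2] Q1=[P1,P3,P4] Q2=[]
t=16-18: P2@Q0 runs 2, rem=3, I/O yield, promote→Q0. Q0=[P2] Q1=[P1,P3,P4] Q2=[]
t=18-20: P2@Q0 runs 2, rem=1, I/O yield, promote→Q0. Q0=[P2] Q1=[P1,P3,P4] Q2=[]
t=20-21: P2@Q0 runs 1, rem=0, completes. Q0=[] Q1=[P1,P3,P4] Q2=[]
t=21-24: P1@Q1 runs 3, rem=0, completes. Q0=[] Q1=[P3,P4] Q2=[]
t=24-30: P3@Q1 runs 6, rem=3, quantum used, demote→Q2. Q0=[] Q1=[P4] Q2=[P3]
t=30-36: P4@Q1 runs 6, rem=5, quantum used, demote→Q2. Q0=[] Q1=[] Q2=[P3,P4]
t=36-39: P3@Q2 runs 3, rem=0, completes. Q0=[] Q1=[] Q2=[P4]
t=39-44: P4@Q2 runs 5, rem=0, completes. Q0=[] Q1=[] Q2=[]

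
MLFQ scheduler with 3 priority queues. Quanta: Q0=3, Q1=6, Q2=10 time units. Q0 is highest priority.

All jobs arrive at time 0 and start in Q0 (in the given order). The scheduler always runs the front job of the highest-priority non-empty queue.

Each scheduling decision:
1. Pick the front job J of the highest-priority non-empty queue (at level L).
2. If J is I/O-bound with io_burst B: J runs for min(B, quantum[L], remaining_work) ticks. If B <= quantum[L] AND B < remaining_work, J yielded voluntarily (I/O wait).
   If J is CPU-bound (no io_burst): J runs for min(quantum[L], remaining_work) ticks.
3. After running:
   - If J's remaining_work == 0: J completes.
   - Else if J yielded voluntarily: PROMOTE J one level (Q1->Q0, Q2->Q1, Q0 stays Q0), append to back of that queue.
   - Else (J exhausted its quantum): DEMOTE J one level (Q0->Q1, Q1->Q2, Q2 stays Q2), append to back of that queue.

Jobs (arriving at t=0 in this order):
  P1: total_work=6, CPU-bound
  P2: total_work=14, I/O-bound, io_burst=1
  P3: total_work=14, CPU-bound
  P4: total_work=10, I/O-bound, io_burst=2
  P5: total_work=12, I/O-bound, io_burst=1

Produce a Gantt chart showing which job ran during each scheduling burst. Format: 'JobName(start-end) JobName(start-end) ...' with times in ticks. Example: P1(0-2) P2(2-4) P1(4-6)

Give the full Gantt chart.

t=0-3: P1@Q0 runs 3, rem=3, quantum used, demote→Q1. Q0=[P2,P3,P4,P5] Q1=[P1] Q2=[]
t=3-4: P2@Q0 runs 1, rem=13, I/O yield, promote→Q0. Q0=[P3,P4,P5,P2] Q1=[P1] Q2=[]
t=4-7: P3@Q0 runs 3, rem=11, quantum used, demote→Q1. Q0=[P4,P5,P2] Q1=[P1,P3] Q2=[]
t=7-9: P4@Q0 runs 2, rem=8, I/O yield, promote→Q0. Q0=[P5,P2,P4] Q1=[P1,P3] Q2=[]
t=9-10: P5@Q0 runs 1, rem=11, I/O yield, promote→Q0. Q0=[P2,P4,P5] Q1=[P1,P3] Q2=[]
t=10-11: P2@Q0 runs 1, rem=12, I/O yield, promote→Q0. Q0=[P4,P5,P2] Q1=[P1,P3] Q2=[]
t=11-13: P4@Q0 runs 2, rem=6, I/O yield, promote→Q0. Q0=[P5,P2,P4] Q1=[P1,P3] Q2=[]
t=13-14: P5@Q0 runs 1, rem=10, I/O yield, promote→Q0. Q0=[P2,P4,P5] Q1=[P1,P3] Q2=[]
t=14-15: P2@Q0 runs 1, rem=11, I/O yield, promote→Q0. Q0=[P4,P5,P2] Q1=[P1,P3] Q2=[]
t=15-17: P4@Q0 runs 2, rem=4, I/O yield, promote→Q0. Q0=[P5,P2,P4] Q1=[P1,P3] Q2=[]
t=17-18: P5@Q0 runs 1, rem=9, I/O yield, promote→Q0. Q0=[P2,P4,P5] Q1=[P1,P3] Q2=[]
t=18-19: P2@Q0 runs 1, rem=10, I/O yield, promote→Q0. Q0=[P4,P5,P2] Q1=[P1,P3] Q2=[]
t=19-21: P4@Q0 runs 2, rem=2, I/O yield, promote→Q0. Q0=[P5,P2,P4] Q1=[P1,P3] Q2=[]
t=21-22: P5@Q0 runs 1, rem=8, I/O yield, promote→Q0. Q0=[P2,P4,P5] Q1=[P1,P3] Q2=[]
t=22-23: P2@Q0 runs 1, rem=9, I/O yield, promote→Q0. Q0=[P4,P5,P2] Q1=[P1,P3] Q2=[]
t=23-25: P4@Q0 runs 2, rem=0, completes. Q0=[P5,P2] Q1=[P1,P3] Q2=[]
t=25-26: P5@Q0 runs 1, rem=7, I/O yield, promote→Q0. Q0=[P2,P5] Q1=[P1,P3] Q2=[]
t=26-27: P2@Q0 runs 1, rem=8, I/O yield, promote→Q0. Q0=[P5,P2] Q1=[P1,P3] Q2=[]
t=27-28: P5@Q0 runs 1, rem=6, I/O yield, promote→Q0. Q0=[P2,P5] Q1=[P1,P3] Q2=[]
t=28-29: P2@Q0 runs 1, rem=7, I/O yield, promote→Q0. Q0=[P5,P2] Q1=[P1,P3] Q2=[]
t=29-30: P5@Q0 runs 1, rem=5, I/O yield, promote→Q0. Q0=[P2,P5] Q1=[P1,P3] Q2=[]
t=30-31: P2@Q0 runs 1, rem=6, I/O yield, promote→Q0. Q0=[P5,P2] Q1=[P1,P3] Q2=[]
t=31-32: P5@Q0 runs 1, rem=4, I/O yield, promote→Q0. Q0=[P2,P5] Q1=[P1,P3] Q2=[]
t=32-33: P2@Q0 runs 1, rem=5, I/O yield, promote→Q0. Q0=[P5,P2] Q1=[P1,P3] Q2=[]
t=33-34: P5@Q0 runs 1, rem=3, I/O yield, promote→Q0. Q0=[P2,P5] Q1=[P1,P3] Q2=[]
t=34-35: P2@Q0 runs 1, rem=4, I/O yield, promote→Q0. Q0=[P5,P2] Q1=[P1,P3] Q2=[]
t=35-36: P5@Q0 runs 1, rem=2, I/O yield, promote→Q0. Q0=[P2,P5] Q1=[P1,P3] Q2=[]
t=36-37: P2@Q0 runs 1, rem=3, I/O yield, promote→Q0. Q0=[P5,P2] Q1=[P1,P3] Q2=[]
t=37-38: P5@Q0 runs 1, rem=1, I/O yield, promote→Q0. Q0=[P2,P5] Q1=[P1,P3] Q2=[]
t=38-39: P2@Q0 runs 1, rem=2, I/O yield, promote→Q0. Q0=[P5,P2] Q1=[P1,P3] Q2=[]
t=39-40: P5@Q0 runs 1, rem=0, completes. Q0=[P2] Q1=[P1,P3] Q2=[]
t=40-41: P2@Q0 runs 1, rem=1, I/O yield, promote→Q0. Q0=[P2] Q1=[P1,P3] Q2=[]
t=41-42: P2@Q0 runs 1, rem=0, completes. Q0=[] Q1=[P1,P3] Q2=[]
t=42-45: P1@Q1 runs 3, rem=0, completes. Q0=[] Q1=[P3] Q2=[]
t=45-51: P3@Q1 runs 6, rem=5, quantum used, demote→Q2. Q0=[] Q1=[] Q2=[P3]
t=51-56: P3@Q2 runs 5, rem=0, completes. Q0=[] Q1=[] Q2=[]

Answer: P1(0-3) P2(3-4) P3(4-7) P4(7-9) P5(9-10) P2(10-11) P4(11-13) P5(13-14) P2(14-15) P4(15-17) P5(17-18) P2(18-19) P4(19-21) P5(21-22) P2(22-23) P4(23-25) P5(25-26) P2(26-27) P5(27-28) P2(28-29) P5(29-30) P2(30-31) P5(31-32) P2(32-33) P5(33-34) P2(34-35) P5(35-36) P2(36-37) P5(37-38) P2(38-39) P5(39-40) P2(40-41) P2(41-42) P1(42-45) P3(45-51) P3(51-56)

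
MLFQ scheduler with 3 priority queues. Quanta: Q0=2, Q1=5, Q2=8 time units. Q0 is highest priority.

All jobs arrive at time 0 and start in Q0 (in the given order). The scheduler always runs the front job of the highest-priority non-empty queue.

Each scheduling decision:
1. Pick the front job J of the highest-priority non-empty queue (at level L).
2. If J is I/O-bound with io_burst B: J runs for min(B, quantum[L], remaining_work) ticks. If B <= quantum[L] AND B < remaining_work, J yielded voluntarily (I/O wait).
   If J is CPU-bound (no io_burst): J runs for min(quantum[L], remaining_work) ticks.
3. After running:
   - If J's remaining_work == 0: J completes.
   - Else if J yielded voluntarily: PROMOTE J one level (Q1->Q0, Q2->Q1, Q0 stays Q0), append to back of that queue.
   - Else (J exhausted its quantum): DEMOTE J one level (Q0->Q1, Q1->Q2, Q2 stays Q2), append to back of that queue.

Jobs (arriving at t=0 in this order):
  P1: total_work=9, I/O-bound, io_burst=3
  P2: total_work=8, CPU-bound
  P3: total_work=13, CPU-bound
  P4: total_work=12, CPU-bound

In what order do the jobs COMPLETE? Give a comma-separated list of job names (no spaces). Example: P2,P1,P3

t=0-2: P1@Q0 runs 2, rem=7, quantum used, demote→Q1. Q0=[P2,P3,P4] Q1=[P1] Q2=[]
t=2-4: P2@Q0 runs 2, rem=6, quantum used, demote→Q1. Q0=[P3,P4] Q1=[P1,P2] Q2=[]
t=4-6: P3@Q0 runs 2, rem=11, quantum used, demote→Q1. Q0=[P4] Q1=[P1,P2,P3] Q2=[]
t=6-8: P4@Q0 runs 2, rem=10, quantum used, demote→Q1. Q0=[] Q1=[P1,P2,P3,P4] Q2=[]
t=8-11: P1@Q1 runs 3, rem=4, I/O yield, promote→Q0. Q0=[P1] Q1=[P2,P3,P4] Q2=[]
t=11-13: P1@Q0 runs 2, rem=2, quantum used, demote→Q1. Q0=[] Q1=[P2,P3,P4,P1] Q2=[]
t=13-18: P2@Q1 runs 5, rem=1, quantum used, demote→Q2. Q0=[] Q1=[P3,P4,P1] Q2=[P2]
t=18-23: P3@Q1 runs 5, rem=6, quantum used, demote→Q2. Q0=[] Q1=[P4,P1] Q2=[P2,P3]
t=23-28: P4@Q1 runs 5, rem=5, quantum used, demote→Q2. Q0=[] Q1=[P1] Q2=[P2,P3,P4]
t=28-30: P1@Q1 runs 2, rem=0, completes. Q0=[] Q1=[] Q2=[P2,P3,P4]
t=30-31: P2@Q2 runs 1, rem=0, completes. Q0=[] Q1=[] Q2=[P3,P4]
t=31-37: P3@Q2 runs 6, rem=0, completes. Q0=[] Q1=[] Q2=[P4]
t=37-42: P4@Q2 runs 5, rem=0, completes. Q0=[] Q1=[] Q2=[]

Answer: P1,P2,P3,P4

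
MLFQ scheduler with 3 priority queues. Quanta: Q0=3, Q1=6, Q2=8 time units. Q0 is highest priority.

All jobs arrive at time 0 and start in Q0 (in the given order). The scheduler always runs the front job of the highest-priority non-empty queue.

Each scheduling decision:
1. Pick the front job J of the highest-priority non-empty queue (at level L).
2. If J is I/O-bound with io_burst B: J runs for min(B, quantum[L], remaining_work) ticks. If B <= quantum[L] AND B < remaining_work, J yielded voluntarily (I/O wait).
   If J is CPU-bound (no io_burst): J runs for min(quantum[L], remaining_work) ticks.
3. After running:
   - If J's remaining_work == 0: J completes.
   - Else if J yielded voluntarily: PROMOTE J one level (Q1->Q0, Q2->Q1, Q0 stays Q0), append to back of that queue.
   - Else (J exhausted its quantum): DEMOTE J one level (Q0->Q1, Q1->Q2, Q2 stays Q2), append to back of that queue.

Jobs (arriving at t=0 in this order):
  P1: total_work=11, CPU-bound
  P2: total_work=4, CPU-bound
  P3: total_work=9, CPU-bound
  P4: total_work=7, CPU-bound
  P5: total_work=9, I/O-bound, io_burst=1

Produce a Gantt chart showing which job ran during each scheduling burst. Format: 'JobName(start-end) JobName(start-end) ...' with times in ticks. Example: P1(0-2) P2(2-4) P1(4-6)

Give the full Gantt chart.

Answer: P1(0-3) P2(3-6) P3(6-9) P4(9-12) P5(12-13) P5(13-14) P5(14-15) P5(15-16) P5(16-17) P5(17-18) P5(18-19) P5(19-20) P5(20-21) P1(21-27) P2(27-28) P3(28-34) P4(34-38) P1(38-40)

Derivation:
t=0-3: P1@Q0 runs 3, rem=8, quantum used, demote→Q1. Q0=[P2,P3,P4,P5] Q1=[P1] Q2=[]
t=3-6: P2@Q0 runs 3, rem=1, quantum used, demote→Q1. Q0=[P3,P4,P5] Q1=[P1,P2] Q2=[]
t=6-9: P3@Q0 runs 3, rem=6, quantum used, demote→Q1. Q0=[P4,P5] Q1=[P1,P2,P3] Q2=[]
t=9-12: P4@Q0 runs 3, rem=4, quantum used, demote→Q1. Q0=[P5] Q1=[P1,P2,P3,P4] Q2=[]
t=12-13: P5@Q0 runs 1, rem=8, I/O yield, promote→Q0. Q0=[P5] Q1=[P1,P2,P3,P4] Q2=[]
t=13-14: P5@Q0 runs 1, rem=7, I/O yield, promote→Q0. Q0=[P5] Q1=[P1,P2,P3,P4] Q2=[]
t=14-15: P5@Q0 runs 1, rem=6, I/O yield, promote→Q0. Q0=[P5] Q1=[P1,P2,P3,P4] Q2=[]
t=15-16: P5@Q0 runs 1, rem=5, I/O yield, promote→Q0. Q0=[P5] Q1=[P1,P2,P3,P4] Q2=[]
t=16-17: P5@Q0 runs 1, rem=4, I/O yield, promote→Q0. Q0=[P5] Q1=[P1,P2,P3,P4] Q2=[]
t=17-18: P5@Q0 runs 1, rem=3, I/O yield, promote→Q0. Q0=[P5] Q1=[P1,P2,P3,P4] Q2=[]
t=18-19: P5@Q0 runs 1, rem=2, I/O yield, promote→Q0. Q0=[P5] Q1=[P1,P2,P3,P4] Q2=[]
t=19-20: P5@Q0 runs 1, rem=1, I/O yield, promote→Q0. Q0=[P5] Q1=[P1,P2,P3,P4] Q2=[]
t=20-21: P5@Q0 runs 1, rem=0, completes. Q0=[] Q1=[P1,P2,P3,P4] Q2=[]
t=21-27: P1@Q1 runs 6, rem=2, quantum used, demote→Q2. Q0=[] Q1=[P2,P3,P4] Q2=[P1]
t=27-28: P2@Q1 runs 1, rem=0, completes. Q0=[] Q1=[P3,P4] Q2=[P1]
t=28-34: P3@Q1 runs 6, rem=0, completes. Q0=[] Q1=[P4] Q2=[P1]
t=34-38: P4@Q1 runs 4, rem=0, completes. Q0=[] Q1=[] Q2=[P1]
t=38-40: P1@Q2 runs 2, rem=0, completes. Q0=[] Q1=[] Q2=[]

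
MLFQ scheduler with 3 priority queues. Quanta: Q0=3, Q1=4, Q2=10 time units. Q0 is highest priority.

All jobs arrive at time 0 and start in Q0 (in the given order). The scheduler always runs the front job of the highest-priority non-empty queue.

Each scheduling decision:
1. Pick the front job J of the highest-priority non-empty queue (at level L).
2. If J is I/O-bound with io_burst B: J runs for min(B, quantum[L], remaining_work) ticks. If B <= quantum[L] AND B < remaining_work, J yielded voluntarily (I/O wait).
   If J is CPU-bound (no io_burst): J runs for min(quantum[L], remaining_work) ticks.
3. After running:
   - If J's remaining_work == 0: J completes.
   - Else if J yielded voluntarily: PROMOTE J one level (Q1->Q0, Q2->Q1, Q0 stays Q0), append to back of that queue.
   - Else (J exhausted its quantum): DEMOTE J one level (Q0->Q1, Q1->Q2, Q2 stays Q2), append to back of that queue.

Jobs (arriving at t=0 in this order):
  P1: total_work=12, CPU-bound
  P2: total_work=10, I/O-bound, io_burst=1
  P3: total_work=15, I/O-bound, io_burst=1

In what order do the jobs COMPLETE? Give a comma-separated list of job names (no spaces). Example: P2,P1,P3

t=0-3: P1@Q0 runs 3, rem=9, quantum used, demote→Q1. Q0=[P2,P3] Q1=[P1] Q2=[]
t=3-4: P2@Q0 runs 1, rem=9, I/O yield, promote→Q0. Q0=[P3,P2] Q1=[P1] Q2=[]
t=4-5: P3@Q0 runs 1, rem=14, I/O yield, promote→Q0. Q0=[P2,P3] Q1=[P1] Q2=[]
t=5-6: P2@Q0 runs 1, rem=8, I/O yield, promote→Q0. Q0=[P3,P2] Q1=[P1] Q2=[]
t=6-7: P3@Q0 runs 1, rem=13, I/O yield, promote→Q0. Q0=[P2,P3] Q1=[P1] Q2=[]
t=7-8: P2@Q0 runs 1, rem=7, I/O yield, promote→Q0. Q0=[P3,P2] Q1=[P1] Q2=[]
t=8-9: P3@Q0 runs 1, rem=12, I/O yield, promote→Q0. Q0=[P2,P3] Q1=[P1] Q2=[]
t=9-10: P2@Q0 runs 1, rem=6, I/O yield, promote→Q0. Q0=[P3,P2] Q1=[P1] Q2=[]
t=10-11: P3@Q0 runs 1, rem=11, I/O yield, promote→Q0. Q0=[P2,P3] Q1=[P1] Q2=[]
t=11-12: P2@Q0 runs 1, rem=5, I/O yield, promote→Q0. Q0=[P3,P2] Q1=[P1] Q2=[]
t=12-13: P3@Q0 runs 1, rem=10, I/O yield, promote→Q0. Q0=[P2,P3] Q1=[P1] Q2=[]
t=13-14: P2@Q0 runs 1, rem=4, I/O yield, promote→Q0. Q0=[P3,P2] Q1=[P1] Q2=[]
t=14-15: P3@Q0 runs 1, rem=9, I/O yield, promote→Q0. Q0=[P2,P3] Q1=[P1] Q2=[]
t=15-16: P2@Q0 runs 1, rem=3, I/O yield, promote→Q0. Q0=[P3,P2] Q1=[P1] Q2=[]
t=16-17: P3@Q0 runs 1, rem=8, I/O yield, promote→Q0. Q0=[P2,P3] Q1=[P1] Q2=[]
t=17-18: P2@Q0 runs 1, rem=2, I/O yield, promote→Q0. Q0=[P3,P2] Q1=[P1] Q2=[]
t=18-19: P3@Q0 runs 1, rem=7, I/O yield, promote→Q0. Q0=[P2,P3] Q1=[P1] Q2=[]
t=19-20: P2@Q0 runs 1, rem=1, I/O yield, promote→Q0. Q0=[P3,P2] Q1=[P1] Q2=[]
t=20-21: P3@Q0 runs 1, rem=6, I/O yield, promote→Q0. Q0=[P2,P3] Q1=[P1] Q2=[]
t=21-22: P2@Q0 runs 1, rem=0, completes. Q0=[P3] Q1=[P1] Q2=[]
t=22-23: P3@Q0 runs 1, rem=5, I/O yield, promote→Q0. Q0=[P3] Q1=[P1] Q2=[]
t=23-24: P3@Q0 runs 1, rem=4, I/O yield, promote→Q0. Q0=[P3] Q1=[P1] Q2=[]
t=24-25: P3@Q0 runs 1, rem=3, I/O yield, promote→Q0. Q0=[P3] Q1=[P1] Q2=[]
t=25-26: P3@Q0 runs 1, rem=2, I/O yield, promote→Q0. Q0=[P3] Q1=[P1] Q2=[]
t=26-27: P3@Q0 runs 1, rem=1, I/O yield, promote→Q0. Q0=[P3] Q1=[P1] Q2=[]
t=27-28: P3@Q0 runs 1, rem=0, completes. Q0=[] Q1=[P1] Q2=[]
t=28-32: P1@Q1 runs 4, rem=5, quantum used, demote→Q2. Q0=[] Q1=[] Q2=[P1]
t=32-37: P1@Q2 runs 5, rem=0, completes. Q0=[] Q1=[] Q2=[]

Answer: P2,P3,P1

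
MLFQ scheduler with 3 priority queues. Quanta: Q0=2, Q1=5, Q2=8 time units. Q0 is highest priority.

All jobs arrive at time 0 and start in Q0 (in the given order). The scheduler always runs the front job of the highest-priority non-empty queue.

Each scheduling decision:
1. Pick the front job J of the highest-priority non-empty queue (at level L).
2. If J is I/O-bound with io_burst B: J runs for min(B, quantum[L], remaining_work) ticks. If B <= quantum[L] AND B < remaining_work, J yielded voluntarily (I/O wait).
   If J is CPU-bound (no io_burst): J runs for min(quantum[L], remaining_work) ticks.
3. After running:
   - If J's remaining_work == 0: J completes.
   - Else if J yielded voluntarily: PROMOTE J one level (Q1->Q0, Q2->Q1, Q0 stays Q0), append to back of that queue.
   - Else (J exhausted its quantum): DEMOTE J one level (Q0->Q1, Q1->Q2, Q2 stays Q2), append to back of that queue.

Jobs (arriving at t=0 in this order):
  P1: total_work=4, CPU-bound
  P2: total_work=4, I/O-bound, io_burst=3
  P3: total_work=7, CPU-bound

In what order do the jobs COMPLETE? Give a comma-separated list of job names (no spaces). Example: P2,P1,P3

Answer: P1,P2,P3

Derivation:
t=0-2: P1@Q0 runs 2, rem=2, quantum used, demote→Q1. Q0=[P2,P3] Q1=[P1] Q2=[]
t=2-4: P2@Q0 runs 2, rem=2, quantum used, demote→Q1. Q0=[P3] Q1=[P1,P2] Q2=[]
t=4-6: P3@Q0 runs 2, rem=5, quantum used, demote→Q1. Q0=[] Q1=[P1,P2,P3] Q2=[]
t=6-8: P1@Q1 runs 2, rem=0, completes. Q0=[] Q1=[P2,P3] Q2=[]
t=8-10: P2@Q1 runs 2, rem=0, completes. Q0=[] Q1=[P3] Q2=[]
t=10-15: P3@Q1 runs 5, rem=0, completes. Q0=[] Q1=[] Q2=[]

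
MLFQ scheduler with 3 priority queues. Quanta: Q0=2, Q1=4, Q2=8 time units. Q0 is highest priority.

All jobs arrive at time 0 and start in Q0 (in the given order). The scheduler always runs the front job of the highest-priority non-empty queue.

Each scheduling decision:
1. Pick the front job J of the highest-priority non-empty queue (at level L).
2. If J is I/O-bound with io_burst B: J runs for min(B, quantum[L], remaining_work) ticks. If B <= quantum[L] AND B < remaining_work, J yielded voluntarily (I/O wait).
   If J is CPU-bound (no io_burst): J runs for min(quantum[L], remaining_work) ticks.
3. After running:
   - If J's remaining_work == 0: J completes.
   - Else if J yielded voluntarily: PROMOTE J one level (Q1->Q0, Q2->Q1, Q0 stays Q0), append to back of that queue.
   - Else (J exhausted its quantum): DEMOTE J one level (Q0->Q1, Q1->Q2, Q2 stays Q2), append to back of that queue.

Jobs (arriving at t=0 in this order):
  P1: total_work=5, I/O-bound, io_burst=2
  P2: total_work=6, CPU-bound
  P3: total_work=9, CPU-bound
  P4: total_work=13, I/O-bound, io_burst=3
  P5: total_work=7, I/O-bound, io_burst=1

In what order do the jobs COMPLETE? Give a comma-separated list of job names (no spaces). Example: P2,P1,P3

Answer: P1,P5,P2,P4,P3

Derivation:
t=0-2: P1@Q0 runs 2, rem=3, I/O yield, promote→Q0. Q0=[P2,P3,P4,P5,P1] Q1=[] Q2=[]
t=2-4: P2@Q0 runs 2, rem=4, quantum used, demote→Q1. Q0=[P3,P4,P5,P1] Q1=[P2] Q2=[]
t=4-6: P3@Q0 runs 2, rem=7, quantum used, demote→Q1. Q0=[P4,P5,P1] Q1=[P2,P3] Q2=[]
t=6-8: P4@Q0 runs 2, rem=11, quantum used, demote→Q1. Q0=[P5,P1] Q1=[P2,P3,P4] Q2=[]
t=8-9: P5@Q0 runs 1, rem=6, I/O yield, promote→Q0. Q0=[P1,P5] Q1=[P2,P3,P4] Q2=[]
t=9-11: P1@Q0 runs 2, rem=1, I/O yield, promote→Q0. Q0=[P5,P1] Q1=[P2,P3,P4] Q2=[]
t=11-12: P5@Q0 runs 1, rem=5, I/O yield, promote→Q0. Q0=[P1,P5] Q1=[P2,P3,P4] Q2=[]
t=12-13: P1@Q0 runs 1, rem=0, completes. Q0=[P5] Q1=[P2,P3,P4] Q2=[]
t=13-14: P5@Q0 runs 1, rem=4, I/O yield, promote→Q0. Q0=[P5] Q1=[P2,P3,P4] Q2=[]
t=14-15: P5@Q0 runs 1, rem=3, I/O yield, promote→Q0. Q0=[P5] Q1=[P2,P3,P4] Q2=[]
t=15-16: P5@Q0 runs 1, rem=2, I/O yield, promote→Q0. Q0=[P5] Q1=[P2,P3,P4] Q2=[]
t=16-17: P5@Q0 runs 1, rem=1, I/O yield, promote→Q0. Q0=[P5] Q1=[P2,P3,P4] Q2=[]
t=17-18: P5@Q0 runs 1, rem=0, completes. Q0=[] Q1=[P2,P3,P4] Q2=[]
t=18-22: P2@Q1 runs 4, rem=0, completes. Q0=[] Q1=[P3,P4] Q2=[]
t=22-26: P3@Q1 runs 4, rem=3, quantum used, demote→Q2. Q0=[] Q1=[P4] Q2=[P3]
t=26-29: P4@Q1 runs 3, rem=8, I/O yield, promote→Q0. Q0=[P4] Q1=[] Q2=[P3]
t=29-31: P4@Q0 runs 2, rem=6, quantum used, demote→Q1. Q0=[] Q1=[P4] Q2=[P3]
t=31-34: P4@Q1 runs 3, rem=3, I/O yield, promote→Q0. Q0=[P4] Q1=[] Q2=[P3]
t=34-36: P4@Q0 runs 2, rem=1, quantum used, demote→Q1. Q0=[] Q1=[P4] Q2=[P3]
t=36-37: P4@Q1 runs 1, rem=0, completes. Q0=[] Q1=[] Q2=[P3]
t=37-40: P3@Q2 runs 3, rem=0, completes. Q0=[] Q1=[] Q2=[]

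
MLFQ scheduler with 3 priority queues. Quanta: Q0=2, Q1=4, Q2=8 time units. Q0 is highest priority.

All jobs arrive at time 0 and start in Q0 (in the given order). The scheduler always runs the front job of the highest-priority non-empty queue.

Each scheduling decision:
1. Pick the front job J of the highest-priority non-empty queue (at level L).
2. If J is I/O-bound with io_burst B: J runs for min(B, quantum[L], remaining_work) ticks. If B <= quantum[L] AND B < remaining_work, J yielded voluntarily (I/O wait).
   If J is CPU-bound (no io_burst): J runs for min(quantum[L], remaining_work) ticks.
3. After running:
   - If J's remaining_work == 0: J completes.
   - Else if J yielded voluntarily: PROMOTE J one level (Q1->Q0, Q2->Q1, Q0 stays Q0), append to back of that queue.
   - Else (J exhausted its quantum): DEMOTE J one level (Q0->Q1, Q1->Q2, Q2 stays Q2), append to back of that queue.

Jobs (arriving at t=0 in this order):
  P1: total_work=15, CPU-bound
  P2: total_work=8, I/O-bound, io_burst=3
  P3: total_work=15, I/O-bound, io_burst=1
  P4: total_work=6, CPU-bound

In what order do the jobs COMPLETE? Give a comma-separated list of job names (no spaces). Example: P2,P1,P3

Answer: P3,P4,P2,P1

Derivation:
t=0-2: P1@Q0 runs 2, rem=13, quantum used, demote→Q1. Q0=[P2,P3,P4] Q1=[P1] Q2=[]
t=2-4: P2@Q0 runs 2, rem=6, quantum used, demote→Q1. Q0=[P3,P4] Q1=[P1,P2] Q2=[]
t=4-5: P3@Q0 runs 1, rem=14, I/O yield, promote→Q0. Q0=[P4,P3] Q1=[P1,P2] Q2=[]
t=5-7: P4@Q0 runs 2, rem=4, quantum used, demote→Q1. Q0=[P3] Q1=[P1,P2,P4] Q2=[]
t=7-8: P3@Q0 runs 1, rem=13, I/O yield, promote→Q0. Q0=[P3] Q1=[P1,P2,P4] Q2=[]
t=8-9: P3@Q0 runs 1, rem=12, I/O yield, promote→Q0. Q0=[P3] Q1=[P1,P2,P4] Q2=[]
t=9-10: P3@Q0 runs 1, rem=11, I/O yield, promote→Q0. Q0=[P3] Q1=[P1,P2,P4] Q2=[]
t=10-11: P3@Q0 runs 1, rem=10, I/O yield, promote→Q0. Q0=[P3] Q1=[P1,P2,P4] Q2=[]
t=11-12: P3@Q0 runs 1, rem=9, I/O yield, promote→Q0. Q0=[P3] Q1=[P1,P2,P4] Q2=[]
t=12-13: P3@Q0 runs 1, rem=8, I/O yield, promote→Q0. Q0=[P3] Q1=[P1,P2,P4] Q2=[]
t=13-14: P3@Q0 runs 1, rem=7, I/O yield, promote→Q0. Q0=[P3] Q1=[P1,P2,P4] Q2=[]
t=14-15: P3@Q0 runs 1, rem=6, I/O yield, promote→Q0. Q0=[P3] Q1=[P1,P2,P4] Q2=[]
t=15-16: P3@Q0 runs 1, rem=5, I/O yield, promote→Q0. Q0=[P3] Q1=[P1,P2,P4] Q2=[]
t=16-17: P3@Q0 runs 1, rem=4, I/O yield, promote→Q0. Q0=[P3] Q1=[P1,P2,P4] Q2=[]
t=17-18: P3@Q0 runs 1, rem=3, I/O yield, promote→Q0. Q0=[P3] Q1=[P1,P2,P4] Q2=[]
t=18-19: P3@Q0 runs 1, rem=2, I/O yield, promote→Q0. Q0=[P3] Q1=[P1,P2,P4] Q2=[]
t=19-20: P3@Q0 runs 1, rem=1, I/O yield, promote→Q0. Q0=[P3] Q1=[P1,P2,P4] Q2=[]
t=20-21: P3@Q0 runs 1, rem=0, completes. Q0=[] Q1=[P1,P2,P4] Q2=[]
t=21-25: P1@Q1 runs 4, rem=9, quantum used, demote→Q2. Q0=[] Q1=[P2,P4] Q2=[P1]
t=25-28: P2@Q1 runs 3, rem=3, I/O yield, promote→Q0. Q0=[P2] Q1=[P4] Q2=[P1]
t=28-30: P2@Q0 runs 2, rem=1, quantum used, demote→Q1. Q0=[] Q1=[P4,P2] Q2=[P1]
t=30-34: P4@Q1 runs 4, rem=0, completes. Q0=[] Q1=[P2] Q2=[P1]
t=34-35: P2@Q1 runs 1, rem=0, completes. Q0=[] Q1=[] Q2=[P1]
t=35-43: P1@Q2 runs 8, rem=1, quantum used, demote→Q2. Q0=[] Q1=[] Q2=[P1]
t=43-44: P1@Q2 runs 1, rem=0, completes. Q0=[] Q1=[] Q2=[]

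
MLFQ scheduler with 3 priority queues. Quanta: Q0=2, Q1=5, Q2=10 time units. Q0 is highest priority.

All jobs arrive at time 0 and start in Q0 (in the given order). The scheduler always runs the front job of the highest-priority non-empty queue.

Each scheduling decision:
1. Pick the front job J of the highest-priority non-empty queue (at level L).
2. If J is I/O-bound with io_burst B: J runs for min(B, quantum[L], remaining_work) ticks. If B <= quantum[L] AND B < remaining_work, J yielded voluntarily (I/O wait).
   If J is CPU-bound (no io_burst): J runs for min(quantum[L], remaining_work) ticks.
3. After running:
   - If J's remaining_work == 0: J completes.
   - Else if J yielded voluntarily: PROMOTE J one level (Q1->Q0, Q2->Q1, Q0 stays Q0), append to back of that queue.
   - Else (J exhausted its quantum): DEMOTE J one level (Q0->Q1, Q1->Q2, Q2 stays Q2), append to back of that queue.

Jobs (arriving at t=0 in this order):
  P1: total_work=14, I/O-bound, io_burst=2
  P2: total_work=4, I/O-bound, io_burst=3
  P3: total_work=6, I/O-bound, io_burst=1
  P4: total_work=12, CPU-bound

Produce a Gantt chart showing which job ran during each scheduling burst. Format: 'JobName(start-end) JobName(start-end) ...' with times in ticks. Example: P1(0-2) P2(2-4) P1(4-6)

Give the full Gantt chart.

Answer: P1(0-2) P2(2-4) P3(4-5) P4(5-7) P1(7-9) P3(9-10) P1(10-12) P3(12-13) P1(13-15) P3(15-16) P1(16-18) P3(18-19) P1(19-21) P3(21-22) P1(22-24) P2(24-26) P4(26-31) P4(31-36)

Derivation:
t=0-2: P1@Q0 runs 2, rem=12, I/O yield, promote→Q0. Q0=[P2,P3,P4,P1] Q1=[] Q2=[]
t=2-4: P2@Q0 runs 2, rem=2, quantum used, demote→Q1. Q0=[P3,P4,P1] Q1=[P2] Q2=[]
t=4-5: P3@Q0 runs 1, rem=5, I/O yield, promote→Q0. Q0=[P4,P1,P3] Q1=[P2] Q2=[]
t=5-7: P4@Q0 runs 2, rem=10, quantum used, demote→Q1. Q0=[P1,P3] Q1=[P2,P4] Q2=[]
t=7-9: P1@Q0 runs 2, rem=10, I/O yield, promote→Q0. Q0=[P3,P1] Q1=[P2,P4] Q2=[]
t=9-10: P3@Q0 runs 1, rem=4, I/O yield, promote→Q0. Q0=[P1,P3] Q1=[P2,P4] Q2=[]
t=10-12: P1@Q0 runs 2, rem=8, I/O yield, promote→Q0. Q0=[P3,P1] Q1=[P2,P4] Q2=[]
t=12-13: P3@Q0 runs 1, rem=3, I/O yield, promote→Q0. Q0=[P1,P3] Q1=[P2,P4] Q2=[]
t=13-15: P1@Q0 runs 2, rem=6, I/O yield, promote→Q0. Q0=[P3,P1] Q1=[P2,P4] Q2=[]
t=15-16: P3@Q0 runs 1, rem=2, I/O yield, promote→Q0. Q0=[P1,P3] Q1=[P2,P4] Q2=[]
t=16-18: P1@Q0 runs 2, rem=4, I/O yield, promote→Q0. Q0=[P3,P1] Q1=[P2,P4] Q2=[]
t=18-19: P3@Q0 runs 1, rem=1, I/O yield, promote→Q0. Q0=[P1,P3] Q1=[P2,P4] Q2=[]
t=19-21: P1@Q0 runs 2, rem=2, I/O yield, promote→Q0. Q0=[P3,P1] Q1=[P2,P4] Q2=[]
t=21-22: P3@Q0 runs 1, rem=0, completes. Q0=[P1] Q1=[P2,P4] Q2=[]
t=22-24: P1@Q0 runs 2, rem=0, completes. Q0=[] Q1=[P2,P4] Q2=[]
t=24-26: P2@Q1 runs 2, rem=0, completes. Q0=[] Q1=[P4] Q2=[]
t=26-31: P4@Q1 runs 5, rem=5, quantum used, demote→Q2. Q0=[] Q1=[] Q2=[P4]
t=31-36: P4@Q2 runs 5, rem=0, completes. Q0=[] Q1=[] Q2=[]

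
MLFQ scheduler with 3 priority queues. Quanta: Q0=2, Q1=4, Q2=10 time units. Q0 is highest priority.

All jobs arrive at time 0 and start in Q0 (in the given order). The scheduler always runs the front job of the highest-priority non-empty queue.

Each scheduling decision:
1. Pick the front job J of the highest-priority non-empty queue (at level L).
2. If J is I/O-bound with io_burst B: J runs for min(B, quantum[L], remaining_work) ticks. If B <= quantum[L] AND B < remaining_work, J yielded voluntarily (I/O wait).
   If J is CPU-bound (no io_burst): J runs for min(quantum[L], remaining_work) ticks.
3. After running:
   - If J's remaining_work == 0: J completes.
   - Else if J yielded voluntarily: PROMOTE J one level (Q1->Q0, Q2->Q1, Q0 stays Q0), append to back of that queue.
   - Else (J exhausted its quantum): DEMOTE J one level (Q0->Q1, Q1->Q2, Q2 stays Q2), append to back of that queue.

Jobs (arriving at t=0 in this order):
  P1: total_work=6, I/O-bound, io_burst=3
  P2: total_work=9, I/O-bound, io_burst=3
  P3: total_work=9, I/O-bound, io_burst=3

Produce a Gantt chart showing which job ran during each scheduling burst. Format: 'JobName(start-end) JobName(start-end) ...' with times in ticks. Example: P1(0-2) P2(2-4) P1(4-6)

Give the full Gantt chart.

Answer: P1(0-2) P2(2-4) P3(4-6) P1(6-9) P1(9-10) P2(10-13) P2(13-15) P3(15-18) P3(18-20) P2(20-22) P3(22-24)

Derivation:
t=0-2: P1@Q0 runs 2, rem=4, quantum used, demote→Q1. Q0=[P2,P3] Q1=[P1] Q2=[]
t=2-4: P2@Q0 runs 2, rem=7, quantum used, demote→Q1. Q0=[P3] Q1=[P1,P2] Q2=[]
t=4-6: P3@Q0 runs 2, rem=7, quantum used, demote→Q1. Q0=[] Q1=[P1,P2,P3] Q2=[]
t=6-9: P1@Q1 runs 3, rem=1, I/O yield, promote→Q0. Q0=[P1] Q1=[P2,P3] Q2=[]
t=9-10: P1@Q0 runs 1, rem=0, completes. Q0=[] Q1=[P2,P3] Q2=[]
t=10-13: P2@Q1 runs 3, rem=4, I/O yield, promote→Q0. Q0=[P2] Q1=[P3] Q2=[]
t=13-15: P2@Q0 runs 2, rem=2, quantum used, demote→Q1. Q0=[] Q1=[P3,P2] Q2=[]
t=15-18: P3@Q1 runs 3, rem=4, I/O yield, promote→Q0. Q0=[P3] Q1=[P2] Q2=[]
t=18-20: P3@Q0 runs 2, rem=2, quantum used, demote→Q1. Q0=[] Q1=[P2,P3] Q2=[]
t=20-22: P2@Q1 runs 2, rem=0, completes. Q0=[] Q1=[P3] Q2=[]
t=22-24: P3@Q1 runs 2, rem=0, completes. Q0=[] Q1=[] Q2=[]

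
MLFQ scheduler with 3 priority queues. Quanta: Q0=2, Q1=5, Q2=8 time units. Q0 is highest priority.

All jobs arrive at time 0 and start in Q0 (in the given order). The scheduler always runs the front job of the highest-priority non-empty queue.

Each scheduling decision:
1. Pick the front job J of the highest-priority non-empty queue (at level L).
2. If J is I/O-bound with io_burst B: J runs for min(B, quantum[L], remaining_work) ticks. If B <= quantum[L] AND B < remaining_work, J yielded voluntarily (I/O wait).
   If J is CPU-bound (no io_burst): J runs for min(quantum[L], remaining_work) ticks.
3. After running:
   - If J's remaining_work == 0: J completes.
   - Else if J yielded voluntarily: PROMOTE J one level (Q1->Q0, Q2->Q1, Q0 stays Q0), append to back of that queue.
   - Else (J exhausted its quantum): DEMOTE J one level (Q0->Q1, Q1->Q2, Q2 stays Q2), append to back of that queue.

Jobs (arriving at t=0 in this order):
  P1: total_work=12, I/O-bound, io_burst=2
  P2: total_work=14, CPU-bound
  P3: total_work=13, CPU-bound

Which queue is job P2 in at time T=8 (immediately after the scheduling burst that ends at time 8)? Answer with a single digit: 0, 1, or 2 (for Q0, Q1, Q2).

t=0-2: P1@Q0 runs 2, rem=10, I/O yield, promote→Q0. Q0=[P2,P3,P1] Q1=[] Q2=[]
t=2-4: P2@Q0 runs 2, rem=12, quantum used, demote→Q1. Q0=[P3,P1] Q1=[P2] Q2=[]
t=4-6: P3@Q0 runs 2, rem=11, quantum used, demote→Q1. Q0=[P1] Q1=[P2,P3] Q2=[]
t=6-8: P1@Q0 runs 2, rem=8, I/O yield, promote→Q0. Q0=[P1] Q1=[P2,P3] Q2=[]
t=8-10: P1@Q0 runs 2, rem=6, I/O yield, promote→Q0. Q0=[P1] Q1=[P2,P3] Q2=[]
t=10-12: P1@Q0 runs 2, rem=4, I/O yield, promote→Q0. Q0=[P1] Q1=[P2,P3] Q2=[]
t=12-14: P1@Q0 runs 2, rem=2, I/O yield, promote→Q0. Q0=[P1] Q1=[P2,P3] Q2=[]
t=14-16: P1@Q0 runs 2, rem=0, completes. Q0=[] Q1=[P2,P3] Q2=[]
t=16-21: P2@Q1 runs 5, rem=7, quantum used, demote→Q2. Q0=[] Q1=[P3] Q2=[P2]
t=21-26: P3@Q1 runs 5, rem=6, quantum used, demote→Q2. Q0=[] Q1=[] Q2=[P2,P3]
t=26-33: P2@Q2 runs 7, rem=0, completes. Q0=[] Q1=[] Q2=[P3]
t=33-39: P3@Q2 runs 6, rem=0, completes. Q0=[] Q1=[] Q2=[]

Answer: 1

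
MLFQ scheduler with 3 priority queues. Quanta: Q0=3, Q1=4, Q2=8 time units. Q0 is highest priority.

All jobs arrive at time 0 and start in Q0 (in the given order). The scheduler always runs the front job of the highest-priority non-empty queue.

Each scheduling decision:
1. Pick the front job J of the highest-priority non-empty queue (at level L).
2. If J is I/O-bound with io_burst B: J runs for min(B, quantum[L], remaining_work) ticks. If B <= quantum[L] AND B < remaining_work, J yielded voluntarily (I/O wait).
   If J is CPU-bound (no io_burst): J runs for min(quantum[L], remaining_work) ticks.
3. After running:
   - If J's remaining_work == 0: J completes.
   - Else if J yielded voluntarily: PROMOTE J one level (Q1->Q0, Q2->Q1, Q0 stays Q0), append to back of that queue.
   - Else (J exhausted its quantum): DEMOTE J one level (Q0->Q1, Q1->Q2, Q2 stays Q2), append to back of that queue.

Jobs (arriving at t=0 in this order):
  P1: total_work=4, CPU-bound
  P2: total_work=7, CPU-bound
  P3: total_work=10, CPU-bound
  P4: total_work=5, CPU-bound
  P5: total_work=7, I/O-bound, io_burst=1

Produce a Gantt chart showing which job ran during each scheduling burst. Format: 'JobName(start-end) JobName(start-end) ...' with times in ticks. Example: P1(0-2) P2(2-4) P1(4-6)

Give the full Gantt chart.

Answer: P1(0-3) P2(3-6) P3(6-9) P4(9-12) P5(12-13) P5(13-14) P5(14-15) P5(15-16) P5(16-17) P5(17-18) P5(18-19) P1(19-20) P2(20-24) P3(24-28) P4(28-30) P3(30-33)

Derivation:
t=0-3: P1@Q0 runs 3, rem=1, quantum used, demote→Q1. Q0=[P2,P3,P4,P5] Q1=[P1] Q2=[]
t=3-6: P2@Q0 runs 3, rem=4, quantum used, demote→Q1. Q0=[P3,P4,P5] Q1=[P1,P2] Q2=[]
t=6-9: P3@Q0 runs 3, rem=7, quantum used, demote→Q1. Q0=[P4,P5] Q1=[P1,P2,P3] Q2=[]
t=9-12: P4@Q0 runs 3, rem=2, quantum used, demote→Q1. Q0=[P5] Q1=[P1,P2,P3,P4] Q2=[]
t=12-13: P5@Q0 runs 1, rem=6, I/O yield, promote→Q0. Q0=[P5] Q1=[P1,P2,P3,P4] Q2=[]
t=13-14: P5@Q0 runs 1, rem=5, I/O yield, promote→Q0. Q0=[P5] Q1=[P1,P2,P3,P4] Q2=[]
t=14-15: P5@Q0 runs 1, rem=4, I/O yield, promote→Q0. Q0=[P5] Q1=[P1,P2,P3,P4] Q2=[]
t=15-16: P5@Q0 runs 1, rem=3, I/O yield, promote→Q0. Q0=[P5] Q1=[P1,P2,P3,P4] Q2=[]
t=16-17: P5@Q0 runs 1, rem=2, I/O yield, promote→Q0. Q0=[P5] Q1=[P1,P2,P3,P4] Q2=[]
t=17-18: P5@Q0 runs 1, rem=1, I/O yield, promote→Q0. Q0=[P5] Q1=[P1,P2,P3,P4] Q2=[]
t=18-19: P5@Q0 runs 1, rem=0, completes. Q0=[] Q1=[P1,P2,P3,P4] Q2=[]
t=19-20: P1@Q1 runs 1, rem=0, completes. Q0=[] Q1=[P2,P3,P4] Q2=[]
t=20-24: P2@Q1 runs 4, rem=0, completes. Q0=[] Q1=[P3,P4] Q2=[]
t=24-28: P3@Q1 runs 4, rem=3, quantum used, demote→Q2. Q0=[] Q1=[P4] Q2=[P3]
t=28-30: P4@Q1 runs 2, rem=0, completes. Q0=[] Q1=[] Q2=[P3]
t=30-33: P3@Q2 runs 3, rem=0, completes. Q0=[] Q1=[] Q2=[]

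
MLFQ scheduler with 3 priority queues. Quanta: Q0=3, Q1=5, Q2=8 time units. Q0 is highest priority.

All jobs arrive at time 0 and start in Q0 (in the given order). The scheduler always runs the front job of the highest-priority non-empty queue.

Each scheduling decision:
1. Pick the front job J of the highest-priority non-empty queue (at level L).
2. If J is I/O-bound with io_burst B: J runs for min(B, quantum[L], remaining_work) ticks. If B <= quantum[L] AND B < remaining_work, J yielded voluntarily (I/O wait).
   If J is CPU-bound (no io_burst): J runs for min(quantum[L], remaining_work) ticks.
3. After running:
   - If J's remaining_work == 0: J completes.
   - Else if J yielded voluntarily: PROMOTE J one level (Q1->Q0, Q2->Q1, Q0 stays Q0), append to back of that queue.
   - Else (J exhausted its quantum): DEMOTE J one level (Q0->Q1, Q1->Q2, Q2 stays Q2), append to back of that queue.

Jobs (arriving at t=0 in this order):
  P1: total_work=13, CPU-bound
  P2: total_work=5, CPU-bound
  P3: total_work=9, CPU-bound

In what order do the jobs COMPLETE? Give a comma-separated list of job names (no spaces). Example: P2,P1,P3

t=0-3: P1@Q0 runs 3, rem=10, quantum used, demote→Q1. Q0=[P2,P3] Q1=[P1] Q2=[]
t=3-6: P2@Q0 runs 3, rem=2, quantum used, demote→Q1. Q0=[P3] Q1=[P1,P2] Q2=[]
t=6-9: P3@Q0 runs 3, rem=6, quantum used, demote→Q1. Q0=[] Q1=[P1,P2,P3] Q2=[]
t=9-14: P1@Q1 runs 5, rem=5, quantum used, demote→Q2. Q0=[] Q1=[P2,P3] Q2=[P1]
t=14-16: P2@Q1 runs 2, rem=0, completes. Q0=[] Q1=[P3] Q2=[P1]
t=16-21: P3@Q1 runs 5, rem=1, quantum used, demote→Q2. Q0=[] Q1=[] Q2=[P1,P3]
t=21-26: P1@Q2 runs 5, rem=0, completes. Q0=[] Q1=[] Q2=[P3]
t=26-27: P3@Q2 runs 1, rem=0, completes. Q0=[] Q1=[] Q2=[]

Answer: P2,P1,P3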